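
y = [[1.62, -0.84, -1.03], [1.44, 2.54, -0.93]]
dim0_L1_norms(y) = [3.06, 3.38, 1.96]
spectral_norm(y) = 3.11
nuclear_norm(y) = 5.14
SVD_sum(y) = [[0.38, 0.49, -0.24], [1.71, 2.25, -1.1]] + [[1.24, -1.33, -0.79], [-0.27, 0.29, 0.17]]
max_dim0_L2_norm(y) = 2.68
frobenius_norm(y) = 3.71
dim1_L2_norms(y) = [2.1, 3.06]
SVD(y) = [[0.22, 0.98], [0.98, -0.22]] @ diag([3.10562864230917, 2.0337332017914505]) @ [[0.57, 0.74, -0.36],[0.63, -0.67, -0.40]]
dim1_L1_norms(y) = [3.49, 4.91]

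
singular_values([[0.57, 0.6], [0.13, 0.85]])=[1.14, 0.36]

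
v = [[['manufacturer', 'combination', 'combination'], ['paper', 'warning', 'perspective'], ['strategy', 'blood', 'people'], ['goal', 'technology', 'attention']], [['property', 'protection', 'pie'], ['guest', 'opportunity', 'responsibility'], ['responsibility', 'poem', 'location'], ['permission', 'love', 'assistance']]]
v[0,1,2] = 'perspective'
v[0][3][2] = 'attention'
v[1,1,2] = 'responsibility'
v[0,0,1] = 'combination'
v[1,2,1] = 'poem'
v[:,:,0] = [['manufacturer', 'paper', 'strategy', 'goal'], ['property', 'guest', 'responsibility', 'permission']]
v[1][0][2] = 'pie'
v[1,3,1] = 'love'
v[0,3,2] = 'attention'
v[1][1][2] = 'responsibility'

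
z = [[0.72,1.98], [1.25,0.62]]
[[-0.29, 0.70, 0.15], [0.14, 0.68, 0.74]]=z@[[0.23,0.45,0.68], [-0.23,0.19,-0.17]]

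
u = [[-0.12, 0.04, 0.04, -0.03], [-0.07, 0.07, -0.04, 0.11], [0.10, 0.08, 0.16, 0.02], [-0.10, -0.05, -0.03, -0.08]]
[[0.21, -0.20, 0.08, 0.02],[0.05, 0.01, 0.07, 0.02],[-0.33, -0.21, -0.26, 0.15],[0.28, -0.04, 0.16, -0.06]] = u @ [[-1.76, 0.66, -1.14, -0.18], [-0.05, -1.14, -0.72, -0.64], [-0.80, -1.23, -0.57, 1.23], [-0.96, 0.81, 0.13, 0.94]]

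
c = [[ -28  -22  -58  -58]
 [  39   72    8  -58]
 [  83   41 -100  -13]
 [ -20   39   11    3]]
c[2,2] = -100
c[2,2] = -100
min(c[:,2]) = -100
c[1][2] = 8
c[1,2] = 8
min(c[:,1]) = -22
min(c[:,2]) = -100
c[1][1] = 72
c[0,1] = -22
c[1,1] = 72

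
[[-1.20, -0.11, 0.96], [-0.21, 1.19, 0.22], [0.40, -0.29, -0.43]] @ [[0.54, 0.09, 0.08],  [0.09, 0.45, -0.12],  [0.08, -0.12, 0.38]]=[[-0.58, -0.27, 0.28], [0.01, 0.49, -0.08], [0.16, -0.04, -0.1]]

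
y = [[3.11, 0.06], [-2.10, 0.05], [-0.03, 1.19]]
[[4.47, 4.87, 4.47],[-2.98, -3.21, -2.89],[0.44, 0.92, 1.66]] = y @ [[1.43, 1.55, 1.41], [0.41, 0.81, 1.43]]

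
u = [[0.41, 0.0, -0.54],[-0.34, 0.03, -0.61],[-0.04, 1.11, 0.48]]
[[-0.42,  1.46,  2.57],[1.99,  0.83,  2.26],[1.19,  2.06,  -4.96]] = u@[[-3.01, 1.12, 0.70], [1.62, 2.7, -2.61], [-1.51, -1.86, -4.23]]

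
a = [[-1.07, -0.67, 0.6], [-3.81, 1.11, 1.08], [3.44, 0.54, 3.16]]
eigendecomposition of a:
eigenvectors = [[0.55, 0.19, 0.08], [0.73, -0.97, 0.29], [-0.41, -0.11, 0.95]]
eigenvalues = [-2.4, 1.98, 3.62]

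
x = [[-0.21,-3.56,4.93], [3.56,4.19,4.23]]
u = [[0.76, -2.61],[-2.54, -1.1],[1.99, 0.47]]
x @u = [[18.69,  6.78], [0.48,  -11.91]]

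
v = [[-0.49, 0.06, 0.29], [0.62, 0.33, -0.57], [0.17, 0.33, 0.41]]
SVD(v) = [[-0.51, 0.10, 0.85], [0.86, 0.13, 0.5], [-0.06, 0.99, -0.15]] @ diag([1.0428057283130214, 0.555914091188222, 0.2354054719328378]) @ [[0.74, 0.22, -0.63], [0.35, 0.67, 0.65], [-0.57, 0.71, -0.42]]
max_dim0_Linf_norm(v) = 0.62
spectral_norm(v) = 1.04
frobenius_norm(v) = 1.20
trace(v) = 0.25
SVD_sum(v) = [[-0.39, -0.12, 0.34], [0.66, 0.2, -0.57], [-0.04, -0.01, 0.04]] + [[0.02, 0.04, 0.04],  [0.02, 0.05, 0.05],  [0.19, 0.37, 0.36]] + [[-0.11, 0.14, -0.08], [-0.07, 0.08, -0.05], [0.02, -0.02, 0.01]]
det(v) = -0.14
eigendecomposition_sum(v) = [[(-0.54+0j),  -0.02+0.00j,  (0.16-0j)],[0.37-0.00j,  (0.02-0j),  (-0.11+0j)],[(-0.03+0j),  -0.00+0.00j,  0.01-0.00j]] + [[(0.02-0.05j), (0.04-0.06j), (0.07+0.04j)], [(0.12+0.14j), 0.16+0.22j, (-0.23+0.17j)], [0.10-0.14j, 0.17-0.18j, (0.2+0.17j)]] + [[(0.02+0.05j), (0.04+0.06j), 0.07-0.04j], [(0.12-0.14j), (0.16-0.22j), -0.23-0.17j], [0.10+0.14j, 0.17+0.18j, 0.20-0.17j]]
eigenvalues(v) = [(-0.51+0j), (0.38+0.35j), (0.38-0.35j)]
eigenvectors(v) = [[-0.82+0.00j,-0.07-0.19j,(-0.07+0.19j)], [0.57+0.00j,0.73+0.00j,0.73-0.00j], [(-0.05+0j),(-0.14-0.64j),(-0.14+0.64j)]]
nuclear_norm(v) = 1.83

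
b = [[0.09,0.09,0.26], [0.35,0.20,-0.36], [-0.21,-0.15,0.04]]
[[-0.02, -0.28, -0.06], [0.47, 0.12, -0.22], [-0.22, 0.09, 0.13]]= b @[[0.45, -0.17, -0.88], [0.71, -0.6, 0.37], [-0.46, -0.82, -0.05]]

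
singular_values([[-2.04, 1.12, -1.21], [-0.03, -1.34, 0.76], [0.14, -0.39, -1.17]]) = [2.83, 1.22, 1.15]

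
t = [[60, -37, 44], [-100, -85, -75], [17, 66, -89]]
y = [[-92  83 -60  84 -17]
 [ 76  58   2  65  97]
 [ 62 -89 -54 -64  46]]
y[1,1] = 58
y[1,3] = 65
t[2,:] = [17, 66, -89]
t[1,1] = -85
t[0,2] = 44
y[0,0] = -92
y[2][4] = 46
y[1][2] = 2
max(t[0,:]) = 60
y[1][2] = 2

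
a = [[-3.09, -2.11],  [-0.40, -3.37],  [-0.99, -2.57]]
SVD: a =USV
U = [[-0.63, 0.75], [-0.58, -0.63], [-0.51, -0.21]]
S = [5.34, 2.15]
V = [[0.5, 0.86], [-0.86, 0.50]]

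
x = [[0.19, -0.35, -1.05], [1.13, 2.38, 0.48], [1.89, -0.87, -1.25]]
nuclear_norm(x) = 5.91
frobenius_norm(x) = 3.78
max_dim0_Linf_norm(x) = 2.38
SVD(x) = [[0.29, -0.2, 0.94], [-0.82, -0.56, 0.13], [0.5, -0.8, -0.33]] @ diag([2.8098705744331434, 2.4515704421459565, 0.6470932870390708]) @ [[0.03, -0.88, -0.47], [-0.89, -0.23, 0.38], [-0.45, 0.41, -0.79]]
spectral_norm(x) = 2.81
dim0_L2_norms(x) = [2.21, 2.56, 1.7]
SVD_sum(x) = [[0.02, -0.71, -0.38],[-0.07, 2.02, 1.08],[0.04, -1.24, -0.66]] + [[0.44, 0.11, -0.19],[1.23, 0.32, -0.53],[1.76, 0.46, -0.76]] + [[-0.27,0.25,-0.48],[-0.04,0.03,-0.07],[0.09,-0.09,0.17]]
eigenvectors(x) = [[0.28+0.46j, 0.28-0.46j, 0.03+0.00j], [(-0.13-0.24j), -0.13+0.24j, -0.97+0.00j], [(0.8+0j), (0.8-0j), 0.26+0.00j]]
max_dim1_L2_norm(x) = 2.68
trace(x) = 1.32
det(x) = 4.46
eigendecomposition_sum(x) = [[0.11+0.80j, (-0.14-0.02j), (-0.53-0.17j)], [(-0.04-0.42j), (0.07+0.01j), 0.27+0.11j], [1.11+0.48j, -0.13+0.16j, (-0.63+0.53j)]] + [[0.11-0.80j, (-0.14+0.02j), -0.53+0.17j], [-0.04+0.42j, 0.07-0.01j, 0.27-0.11j], [1.11-0.48j, (-0.13-0.16j), -0.63-0.53j]] + [[(-0.04-0j), -0.07+0.00j, -0j], [1.20+0.00j, (2.24-0j), (-0.05+0j)], [(-0.32-0j), (-0.6+0j), 0.01-0.00j]]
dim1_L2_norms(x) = [1.12, 2.68, 2.43]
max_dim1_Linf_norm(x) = 2.38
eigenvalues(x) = [(-0.45+1.35j), (-0.45-1.35j), (2.21+0j)]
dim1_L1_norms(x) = [1.59, 3.99, 4.01]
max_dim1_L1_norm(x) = 4.01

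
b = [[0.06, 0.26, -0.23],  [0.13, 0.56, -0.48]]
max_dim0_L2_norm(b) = 0.62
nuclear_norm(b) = 0.83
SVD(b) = [[-0.43,-0.90], [-0.9,0.43]] @ diag([0.827632053869594, 0.005018307244191717]) @ [[-0.17, -0.75, 0.64], [0.21, 0.61, 0.76]]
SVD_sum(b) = [[0.06, 0.26, -0.23], [0.13, 0.56, -0.48]] + [[-0.0, -0.00, -0.00],[0.00, 0.0, 0.0]]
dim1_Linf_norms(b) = [0.26, 0.56]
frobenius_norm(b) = 0.83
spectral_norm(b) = 0.83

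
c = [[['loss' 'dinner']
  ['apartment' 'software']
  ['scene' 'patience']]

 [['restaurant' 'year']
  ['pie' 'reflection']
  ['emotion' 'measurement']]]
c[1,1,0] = 'pie'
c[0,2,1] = 'patience'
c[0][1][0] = 'apartment'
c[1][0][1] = 'year'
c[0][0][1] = 'dinner'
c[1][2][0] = 'emotion'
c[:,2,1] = ['patience', 'measurement']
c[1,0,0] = 'restaurant'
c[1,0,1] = 'year'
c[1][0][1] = 'year'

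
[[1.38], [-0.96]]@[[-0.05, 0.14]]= [[-0.07, 0.19], [0.05, -0.13]]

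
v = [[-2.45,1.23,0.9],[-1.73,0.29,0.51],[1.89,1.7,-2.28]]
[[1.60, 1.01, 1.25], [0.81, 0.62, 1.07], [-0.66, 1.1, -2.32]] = v @ [[-0.27, -0.51, -0.62], [0.46, 0.3, -0.38], [0.41, -0.68, 0.22]]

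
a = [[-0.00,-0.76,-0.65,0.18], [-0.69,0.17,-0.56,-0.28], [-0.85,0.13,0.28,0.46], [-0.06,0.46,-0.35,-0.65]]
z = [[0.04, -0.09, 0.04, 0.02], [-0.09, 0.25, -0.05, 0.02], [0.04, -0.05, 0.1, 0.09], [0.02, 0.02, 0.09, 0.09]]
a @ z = [[0.05,-0.15,-0.01,-0.06], [-0.07,0.13,-0.12,-0.09], [-0.03,0.10,0.03,0.05], [-0.07,0.12,-0.12,-0.08]]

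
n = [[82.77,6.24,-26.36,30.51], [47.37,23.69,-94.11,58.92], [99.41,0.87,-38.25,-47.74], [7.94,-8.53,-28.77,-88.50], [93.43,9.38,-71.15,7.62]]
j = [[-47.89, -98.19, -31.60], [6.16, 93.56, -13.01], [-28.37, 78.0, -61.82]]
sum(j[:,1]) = 73.37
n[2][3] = -47.74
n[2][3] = -47.74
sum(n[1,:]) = 35.870000000000005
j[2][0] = -28.37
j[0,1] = -98.19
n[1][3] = 58.92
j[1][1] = 93.56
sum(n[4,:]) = 39.279999999999994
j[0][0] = -47.89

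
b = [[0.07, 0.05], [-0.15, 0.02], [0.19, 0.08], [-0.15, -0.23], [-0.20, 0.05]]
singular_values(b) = [0.38, 0.21]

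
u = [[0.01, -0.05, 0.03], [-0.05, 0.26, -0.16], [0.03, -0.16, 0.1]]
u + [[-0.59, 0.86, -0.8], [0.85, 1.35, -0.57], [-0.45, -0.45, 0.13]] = [[-0.58, 0.81, -0.77], [0.80, 1.61, -0.73], [-0.42, -0.61, 0.23]]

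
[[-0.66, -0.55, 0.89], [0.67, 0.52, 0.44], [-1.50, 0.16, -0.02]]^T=[[-0.66, 0.67, -1.50], [-0.55, 0.52, 0.16], [0.89, 0.44, -0.02]]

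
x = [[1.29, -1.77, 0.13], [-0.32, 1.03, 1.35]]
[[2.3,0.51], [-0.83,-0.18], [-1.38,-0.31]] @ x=[[2.80, -3.55, 0.99],[-1.01, 1.28, -0.35],[-1.68, 2.12, -0.6]]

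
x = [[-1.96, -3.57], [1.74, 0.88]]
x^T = [[-1.96, 1.74], [-3.57, 0.88]]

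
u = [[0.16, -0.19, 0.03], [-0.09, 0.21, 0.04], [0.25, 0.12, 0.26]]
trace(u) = 0.63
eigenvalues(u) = [(-0+0j), (0.32+0.05j), (0.32-0.05j)]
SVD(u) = [[-0.28,0.68,-0.68], [0.03,-0.7,-0.71], [-0.96,-0.22,0.18]] @ diag([0.38932582717700026, 0.33063691531025075, 0.0021518659499364557]) @ [[-0.74, -0.14, -0.66], [0.35, -0.92, -0.20], [0.58, 0.38, -0.73]]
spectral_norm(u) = 0.39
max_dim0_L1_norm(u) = 0.52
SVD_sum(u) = [[0.08, 0.02, 0.07], [-0.01, -0.00, -0.01], [0.28, 0.05, 0.25]] + [[0.08, -0.21, -0.04], [-0.08, 0.21, 0.05], [-0.03, 0.07, 0.01]] + [[-0.0,-0.0,0.0], [-0.0,-0.00,0.0], [0.00,0.0,-0.00]]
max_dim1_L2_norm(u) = 0.38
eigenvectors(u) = [[(0.58+0j), (0.16+0.3j), (0.16-0.3j)], [(0.38+0j), 0.08-0.28j, 0.08+0.28j], [(-0.72+0j), 0.89+0.00j, (0.89-0j)]]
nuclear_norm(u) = 0.72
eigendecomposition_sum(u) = [[-0.00-0.00j, -0.00+0.00j, 0j], [-0.00-0.00j, (-0+0j), 0j], [0.00+0.00j, -0j, -0.00-0.00j]] + [[(0.08+0.01j), -0.09+0.08j, (0.01+0.05j)], [(-0.04-0.05j), 0.11+0.01j, 0.02-0.04j], [(0.12-0.17j), 0.06+0.32j, (0.13+0.03j)]] + [[0.08-0.01j, -0.09-0.08j, 0.01-0.05j], [-0.04+0.05j, 0.11-0.01j, 0.02+0.04j], [0.12+0.17j, 0.06-0.32j, 0.13-0.03j]]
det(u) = -0.00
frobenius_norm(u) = 0.51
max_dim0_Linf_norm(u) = 0.26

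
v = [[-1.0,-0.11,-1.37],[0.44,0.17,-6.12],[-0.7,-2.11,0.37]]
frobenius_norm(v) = 6.76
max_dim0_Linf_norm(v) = 6.12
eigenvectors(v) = [[-0.12, -0.95, 0.31], [-0.85, 0.31, 0.81], [0.52, -0.01, 0.5]]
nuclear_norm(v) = 9.51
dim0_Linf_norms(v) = [1.0, 2.11, 6.12]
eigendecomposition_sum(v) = [[0.09, 0.27, -0.49],  [0.63, 1.84, -3.35],  [-0.39, -1.12, 2.05]] + [[-0.90, 0.24, 0.18], [0.29, -0.08, -0.06], [-0.01, 0.0, 0.00]] + [[-0.19,  -0.62,  -1.06], [-0.49,  -1.59,  -2.71], [-0.3,  -0.99,  -1.68]]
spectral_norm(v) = 6.29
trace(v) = -0.46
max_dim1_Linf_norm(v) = 6.12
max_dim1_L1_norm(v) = 6.73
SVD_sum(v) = [[0.06, 0.07, -1.31], [0.27, 0.3, -6.12], [-0.02, -0.02, 0.50]] + [[-0.24,  -0.54,  -0.04], [-0.02,  -0.05,  -0.0], [-0.90,  -1.99,  -0.14]] + [[-0.81, 0.37, -0.02], [0.19, -0.09, 0.00], [0.22, -0.1, 0.00]]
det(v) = 13.51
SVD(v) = [[0.21, -0.26, -0.94], [0.97, -0.02, 0.22], [-0.08, -0.96, 0.25]] @ diag([6.294481024337893, 2.2641384601790544, 0.9476738190897799]) @ [[0.04, 0.05, -1.00],[0.41, 0.91, 0.06],[0.91, -0.41, 0.02]]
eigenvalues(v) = [3.98, -0.98, -3.46]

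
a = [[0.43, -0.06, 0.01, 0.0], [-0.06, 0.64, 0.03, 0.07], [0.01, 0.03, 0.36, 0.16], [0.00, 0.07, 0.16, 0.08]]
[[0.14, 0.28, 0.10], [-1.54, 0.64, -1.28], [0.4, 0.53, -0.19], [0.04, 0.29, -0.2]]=a@[[-0.06, 0.77, -0.04], [-2.48, 1.03, -1.89], [1.26, 1.51, 0.10], [0.15, -0.30, -1.06]]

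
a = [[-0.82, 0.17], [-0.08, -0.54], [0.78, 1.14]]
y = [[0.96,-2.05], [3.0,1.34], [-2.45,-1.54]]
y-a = [[1.78, -2.22], [3.08, 1.88], [-3.23, -2.68]]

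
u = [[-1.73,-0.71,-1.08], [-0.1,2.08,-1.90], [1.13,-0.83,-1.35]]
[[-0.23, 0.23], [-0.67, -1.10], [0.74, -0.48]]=u @ [[0.32, -0.23], [-0.36, -0.25], [-0.06, 0.32]]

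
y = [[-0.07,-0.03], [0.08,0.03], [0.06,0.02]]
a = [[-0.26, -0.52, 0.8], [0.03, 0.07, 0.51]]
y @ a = [[0.02,  0.03,  -0.07], [-0.02,  -0.04,  0.08], [-0.02,  -0.03,  0.06]]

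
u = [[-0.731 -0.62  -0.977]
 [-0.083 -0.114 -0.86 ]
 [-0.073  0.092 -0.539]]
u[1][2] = -0.86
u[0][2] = -0.977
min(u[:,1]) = -0.62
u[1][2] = -0.86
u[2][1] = 0.092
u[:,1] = [-0.62, -0.114, 0.092]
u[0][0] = -0.731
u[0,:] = [-0.731, -0.62, -0.977]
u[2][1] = 0.092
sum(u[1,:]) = -1.057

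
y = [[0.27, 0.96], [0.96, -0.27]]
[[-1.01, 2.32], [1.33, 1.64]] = y @ [[1.01,2.21], [-1.34,1.79]]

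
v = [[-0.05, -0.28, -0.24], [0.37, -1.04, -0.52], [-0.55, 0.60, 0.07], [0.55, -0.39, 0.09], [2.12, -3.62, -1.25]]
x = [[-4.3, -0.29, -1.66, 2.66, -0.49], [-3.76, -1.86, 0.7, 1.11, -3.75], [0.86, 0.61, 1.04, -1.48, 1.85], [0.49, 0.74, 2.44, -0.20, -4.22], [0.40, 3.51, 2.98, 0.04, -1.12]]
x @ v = [[1.44,1.25,1.92], [-8.22,16.55,6.71], [2.72,-6.37,-2.90], [-10.15,15.91,4.93], [-2.71,2.06,-0.31]]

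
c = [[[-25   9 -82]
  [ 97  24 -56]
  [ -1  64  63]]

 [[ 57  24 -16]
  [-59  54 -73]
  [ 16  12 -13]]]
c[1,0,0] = 57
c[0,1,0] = 97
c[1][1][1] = 54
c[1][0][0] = 57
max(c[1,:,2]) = -13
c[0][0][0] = -25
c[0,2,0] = -1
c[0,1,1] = 24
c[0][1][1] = 24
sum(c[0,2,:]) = 126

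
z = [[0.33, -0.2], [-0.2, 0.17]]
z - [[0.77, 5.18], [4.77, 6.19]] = [[-0.44, -5.38], [-4.97, -6.02]]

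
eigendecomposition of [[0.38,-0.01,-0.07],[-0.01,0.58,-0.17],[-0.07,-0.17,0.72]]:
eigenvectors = [[-0.12, 0.92, 0.38], [-0.54, 0.27, -0.8], [0.83, 0.30, -0.46]]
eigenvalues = [0.84, 0.35, 0.49]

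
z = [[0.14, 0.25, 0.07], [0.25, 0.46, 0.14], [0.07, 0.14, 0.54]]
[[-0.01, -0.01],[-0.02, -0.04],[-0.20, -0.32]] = z @ [[0.18, 0.29],[-0.03, -0.05],[-0.39, -0.61]]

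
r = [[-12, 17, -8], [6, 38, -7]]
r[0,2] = -8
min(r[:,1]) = 17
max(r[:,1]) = 38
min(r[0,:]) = -12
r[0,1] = 17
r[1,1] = 38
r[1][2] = -7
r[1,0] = 6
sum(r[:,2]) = -15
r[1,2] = -7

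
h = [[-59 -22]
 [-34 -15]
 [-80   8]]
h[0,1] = -22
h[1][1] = -15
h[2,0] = -80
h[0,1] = -22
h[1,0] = -34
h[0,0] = -59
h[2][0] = -80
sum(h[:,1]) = -29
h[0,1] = -22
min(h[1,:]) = -34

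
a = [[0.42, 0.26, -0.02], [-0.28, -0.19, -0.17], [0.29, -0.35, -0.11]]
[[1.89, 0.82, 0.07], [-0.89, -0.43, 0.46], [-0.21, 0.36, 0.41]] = a @ [[2.36, 1.6, 0.15], [3.27, 0.5, -0.17], [-2.31, -0.68, -2.78]]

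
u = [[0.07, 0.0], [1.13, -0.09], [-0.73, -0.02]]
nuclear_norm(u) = 1.41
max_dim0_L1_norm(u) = 1.93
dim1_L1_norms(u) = [0.07, 1.22, 0.75]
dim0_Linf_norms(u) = [1.13, 0.09]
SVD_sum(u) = [[0.07, -0.00], [1.13, -0.05], [-0.73, 0.03]] + [[0.0, 0.00], [-0.00, -0.04], [-0.0, -0.05]]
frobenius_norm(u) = 1.35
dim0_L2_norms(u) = [1.35, 0.09]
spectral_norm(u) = 1.35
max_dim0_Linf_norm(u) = 1.13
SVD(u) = [[-0.05, 0.05], [-0.84, -0.54], [0.54, -0.84]] @ diag([1.3486624791626338, 0.0656469138566107]) @ [[-1.00, 0.05], [0.05, 1.0]]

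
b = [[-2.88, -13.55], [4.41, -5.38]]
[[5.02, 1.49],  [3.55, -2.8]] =b @ [[0.28,-0.61], [-0.43,0.02]]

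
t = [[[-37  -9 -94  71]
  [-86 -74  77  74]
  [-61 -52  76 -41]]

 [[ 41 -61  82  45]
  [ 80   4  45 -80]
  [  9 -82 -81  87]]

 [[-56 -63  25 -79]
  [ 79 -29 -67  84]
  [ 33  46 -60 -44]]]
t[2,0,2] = 25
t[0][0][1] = -9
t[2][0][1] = -63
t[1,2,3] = 87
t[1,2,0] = 9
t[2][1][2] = -67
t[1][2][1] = -82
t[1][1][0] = 80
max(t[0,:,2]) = 77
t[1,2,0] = 9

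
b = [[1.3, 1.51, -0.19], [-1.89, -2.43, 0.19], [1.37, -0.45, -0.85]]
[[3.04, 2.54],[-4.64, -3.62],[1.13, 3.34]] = b @[[0.20,2.47], [1.61,-0.41], [-1.86,0.27]]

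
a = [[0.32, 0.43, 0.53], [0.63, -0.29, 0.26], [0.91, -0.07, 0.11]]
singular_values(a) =[1.22, 0.64, 0.23]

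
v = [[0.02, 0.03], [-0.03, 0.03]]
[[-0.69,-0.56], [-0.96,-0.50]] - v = [[-0.71, -0.59], [-0.93, -0.53]]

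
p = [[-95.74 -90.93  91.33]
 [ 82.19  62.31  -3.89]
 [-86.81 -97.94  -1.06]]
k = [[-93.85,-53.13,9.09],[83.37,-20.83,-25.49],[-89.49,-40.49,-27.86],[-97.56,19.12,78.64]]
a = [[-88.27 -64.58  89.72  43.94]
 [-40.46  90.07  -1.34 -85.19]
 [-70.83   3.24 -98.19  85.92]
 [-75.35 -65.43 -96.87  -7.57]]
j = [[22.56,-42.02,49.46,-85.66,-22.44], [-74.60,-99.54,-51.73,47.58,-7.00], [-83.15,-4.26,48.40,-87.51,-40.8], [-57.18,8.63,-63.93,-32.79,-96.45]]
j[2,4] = -40.8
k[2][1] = -40.49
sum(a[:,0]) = -274.90999999999997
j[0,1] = -42.02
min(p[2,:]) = -97.94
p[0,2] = 91.33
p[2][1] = -97.94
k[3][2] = 78.64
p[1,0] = 82.19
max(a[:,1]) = 90.07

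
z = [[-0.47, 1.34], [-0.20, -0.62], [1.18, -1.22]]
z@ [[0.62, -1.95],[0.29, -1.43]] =[[0.1,  -1.0],[-0.3,  1.28],[0.38,  -0.56]]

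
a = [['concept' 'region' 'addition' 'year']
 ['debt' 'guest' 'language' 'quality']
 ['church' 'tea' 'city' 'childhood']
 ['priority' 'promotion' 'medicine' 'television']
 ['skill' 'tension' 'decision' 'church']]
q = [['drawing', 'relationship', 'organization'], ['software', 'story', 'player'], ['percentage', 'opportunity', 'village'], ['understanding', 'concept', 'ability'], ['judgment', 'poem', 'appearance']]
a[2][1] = 'tea'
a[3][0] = 'priority'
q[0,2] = 'organization'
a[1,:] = ['debt', 'guest', 'language', 'quality']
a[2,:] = ['church', 'tea', 'city', 'childhood']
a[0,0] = 'concept'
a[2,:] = ['church', 'tea', 'city', 'childhood']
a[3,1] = 'promotion'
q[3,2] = 'ability'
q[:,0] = ['drawing', 'software', 'percentage', 'understanding', 'judgment']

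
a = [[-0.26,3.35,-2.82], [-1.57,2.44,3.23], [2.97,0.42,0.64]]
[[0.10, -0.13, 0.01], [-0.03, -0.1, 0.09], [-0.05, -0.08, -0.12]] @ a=[[0.21, 0.02, -0.70], [0.43, -0.31, -0.18], [-0.22, -0.41, -0.19]]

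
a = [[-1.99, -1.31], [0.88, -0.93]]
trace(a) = -2.92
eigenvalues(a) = [(-1.46+0.93j), (-1.46-0.93j)]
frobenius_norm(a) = 2.70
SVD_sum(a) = [[-2.07, -1.17], [0.27, 0.15]] + [[0.08,-0.14],[0.61,-1.08]]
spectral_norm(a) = 2.40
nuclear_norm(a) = 3.65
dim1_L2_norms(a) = [2.38, 1.28]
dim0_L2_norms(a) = [2.18, 1.61]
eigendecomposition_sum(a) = [[-1.00+0.05j, (-0.66-1.02j)],[0.44+0.69j, (-0.46+0.88j)]] + [[(-1-0.05j), -0.66+1.02j], [(0.44-0.69j), -0.47-0.88j]]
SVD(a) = [[-0.99, 0.13],  [0.13, 0.99]] @ diag([2.3969484242482, 1.2530515757517995]) @ [[0.87, 0.49], [0.49, -0.87]]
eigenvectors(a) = [[(0.77+0j), 0.77-0.00j], [-0.31-0.55j, (-0.31+0.55j)]]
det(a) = 3.00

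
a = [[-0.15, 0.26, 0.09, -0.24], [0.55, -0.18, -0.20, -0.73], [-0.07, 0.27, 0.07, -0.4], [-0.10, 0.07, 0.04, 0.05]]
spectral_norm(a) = 0.99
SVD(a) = [[0.09, -0.65, 0.58, -0.48], [0.95, 0.24, 0.17, 0.06], [0.27, -0.70, -0.59, 0.29], [-0.11, -0.15, 0.53, 0.82]] @ diag([0.9883347108291337, 0.5903051654818843, 0.00567780085003904, 0.001439983751811082]) @ [[0.51, -0.08, -0.17, -0.84], [0.50, -0.7, -0.27, 0.43], [-0.70, -0.5, -0.43, -0.28], [0.09, 0.5, -0.84, 0.17]]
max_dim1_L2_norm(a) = 0.95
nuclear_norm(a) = 1.59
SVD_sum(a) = [[0.04, -0.01, -0.01, -0.07], [0.48, -0.08, -0.16, -0.79], [0.14, -0.02, -0.05, -0.22], [-0.05, 0.01, 0.02, 0.09]] + [[-0.19, 0.27, 0.11, -0.17],[0.07, -0.1, -0.04, 0.06],[-0.21, 0.29, 0.11, -0.18],[-0.04, 0.06, 0.02, -0.04]] + [[-0.00, -0.0, -0.0, -0.0], [-0.0, -0.0, -0.0, -0.0], [0.00, 0.0, 0.00, 0.0], [-0.00, -0.0, -0.00, -0.00]] + [[-0.0, -0.0, 0.0, -0.0],[0.00, 0.0, -0.00, 0.0],[0.00, 0.00, -0.0, 0.0],[0.0, 0.0, -0.00, 0.00]]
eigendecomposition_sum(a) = [[-0.43-0.00j,(0.24-0j),0.17-0.00j,0.36-0.00j], [0.35+0.00j,(-0.2+0j),-0.14+0.00j,(-0.29+0j)], [(-0.42-0j),0.24-0.00j,0.17-0.00j,0.35-0.00j], [-0.13-0.00j,(0.07-0j),0.05-0.00j,0.11-0.00j]] + [[0.24-0.00j, (0.03+0j), -0.06+0.00j, (-0.53+0j)],[0.18-0.00j, (0.02+0j), (-0.05+0j), (-0.39+0j)],[0.32-0.00j, 0.04+0.00j, -0.08+0.00j, (-0.72+0j)],[0.01-0.00j, 0j, (-0+0j), -0.03+0.00j]] + [[(0.02+0.01j), -0.00+0.00j, -0.01-0.01j, -0.03-0.00j], [0.01+0.01j, (-0-0j), (-0.01-0.01j), (-0.02-0.01j)], [0.01-0.01j, (-0+0j), -0.01+0.00j, (-0.02+0.02j)], [(0.01+0j), -0.00+0.00j, -0.00-0.00j, -0.01-0.00j]] + [[(0.02-0.01j), (-0-0j), -0.01+0.01j, -0.03+0.00j], [(0.01-0.01j), (-0+0j), -0.01+0.01j, (-0.02+0.01j)], [0.01+0.01j, -0.00-0.00j, -0.01-0.00j, -0.02-0.02j], [(0.01-0j), (-0-0j), (-0+0j), -0.01+0.00j]]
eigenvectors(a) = [[-0.61+0.00j,0.55+0.00j,(0.61+0j),0.61-0.00j], [(0.49+0j),(0.4+0j),(0.48+0.22j),(0.48-0.22j)], [(-0.6+0j),(0.74+0j),0.30-0.43j,(0.3+0.43j)], [(-0.18+0j),(0.03+0j),0.27+0.06j,0.27-0.06j]]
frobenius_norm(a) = 1.15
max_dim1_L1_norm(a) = 1.66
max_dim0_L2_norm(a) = 0.87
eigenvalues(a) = [(-0.35+0j), (0.15+0j), (-0.01+0.01j), (-0.01-0.01j)]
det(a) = -0.00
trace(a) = -0.21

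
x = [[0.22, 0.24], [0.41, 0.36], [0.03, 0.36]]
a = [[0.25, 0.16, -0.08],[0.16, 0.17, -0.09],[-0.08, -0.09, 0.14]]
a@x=[[0.12, 0.09], [0.1, 0.07], [-0.05, -0.00]]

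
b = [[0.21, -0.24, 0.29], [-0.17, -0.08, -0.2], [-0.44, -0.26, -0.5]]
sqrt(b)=[[(0.35-0.16j), (-0.89-0.21j), (0.44-0.17j)], [-0.09+0.21j, (0.31+0.27j), (-0.15+0.22j)], [(-0.22+0.55j), (0.46+0.71j), (-0.24+0.57j)]]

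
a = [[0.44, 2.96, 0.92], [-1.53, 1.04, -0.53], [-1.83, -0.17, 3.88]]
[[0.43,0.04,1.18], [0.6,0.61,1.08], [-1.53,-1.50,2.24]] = a@[[-0.06, -0.13, -0.56], [0.28, 0.17, 0.38], [-0.41, -0.44, 0.33]]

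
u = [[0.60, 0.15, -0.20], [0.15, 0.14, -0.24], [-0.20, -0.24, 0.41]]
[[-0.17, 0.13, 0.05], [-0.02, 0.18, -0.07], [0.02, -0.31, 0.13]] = u@[[-0.29, -0.07, 0.25], [-0.37, 0.34, -0.44], [-0.31, -0.60, 0.19]]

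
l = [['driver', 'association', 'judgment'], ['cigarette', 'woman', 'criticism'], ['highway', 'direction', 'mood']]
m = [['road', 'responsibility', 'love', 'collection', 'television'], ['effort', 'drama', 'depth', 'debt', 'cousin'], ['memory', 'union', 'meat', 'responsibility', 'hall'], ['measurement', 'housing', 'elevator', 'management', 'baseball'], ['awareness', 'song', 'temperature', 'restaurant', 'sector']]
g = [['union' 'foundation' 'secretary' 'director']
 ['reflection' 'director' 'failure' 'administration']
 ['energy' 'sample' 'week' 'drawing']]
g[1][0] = 'reflection'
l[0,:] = ['driver', 'association', 'judgment']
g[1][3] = 'administration'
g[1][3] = 'administration'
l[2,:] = ['highway', 'direction', 'mood']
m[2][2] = 'meat'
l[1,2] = 'criticism'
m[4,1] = 'song'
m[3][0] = 'measurement'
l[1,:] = ['cigarette', 'woman', 'criticism']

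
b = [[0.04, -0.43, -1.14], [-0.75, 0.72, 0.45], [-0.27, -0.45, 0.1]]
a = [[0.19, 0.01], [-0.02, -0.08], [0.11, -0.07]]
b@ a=[[-0.11, 0.11], [-0.11, -0.1], [-0.03, 0.03]]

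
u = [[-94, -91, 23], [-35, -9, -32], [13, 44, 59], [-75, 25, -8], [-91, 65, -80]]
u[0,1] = -91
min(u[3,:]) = -75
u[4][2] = -80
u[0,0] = -94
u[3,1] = 25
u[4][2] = -80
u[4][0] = -91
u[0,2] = 23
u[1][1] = -9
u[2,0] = 13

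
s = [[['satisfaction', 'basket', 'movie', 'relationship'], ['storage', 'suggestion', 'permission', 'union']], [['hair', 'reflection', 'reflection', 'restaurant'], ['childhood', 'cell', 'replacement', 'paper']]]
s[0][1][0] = 'storage'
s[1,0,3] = 'restaurant'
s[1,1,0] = 'childhood'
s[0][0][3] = 'relationship'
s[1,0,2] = 'reflection'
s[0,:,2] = ['movie', 'permission']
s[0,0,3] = 'relationship'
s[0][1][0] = 'storage'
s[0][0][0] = 'satisfaction'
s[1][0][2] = 'reflection'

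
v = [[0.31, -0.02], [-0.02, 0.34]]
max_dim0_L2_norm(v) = 0.34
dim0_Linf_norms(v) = [0.31, 0.34]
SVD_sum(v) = [[0.07, -0.14], [-0.14, 0.28]] + [[0.24, 0.12], [0.12, 0.06]]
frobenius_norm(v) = 0.46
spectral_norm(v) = 0.35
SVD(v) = [[-0.45,0.89], [0.89,0.45]] @ diag([0.35000000000000003, 0.3]) @ [[-0.45, 0.89], [0.89, 0.45]]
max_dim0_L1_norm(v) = 0.36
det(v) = 0.10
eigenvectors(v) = [[-0.89, 0.45],[-0.45, -0.89]]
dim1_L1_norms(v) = [0.33, 0.36]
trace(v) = 0.65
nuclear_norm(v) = 0.65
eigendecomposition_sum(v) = [[0.24, 0.12], [0.12, 0.06]] + [[0.07,-0.14], [-0.14,0.28]]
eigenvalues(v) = [0.3, 0.35]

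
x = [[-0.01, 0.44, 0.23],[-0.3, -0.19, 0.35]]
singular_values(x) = [0.5, 0.5]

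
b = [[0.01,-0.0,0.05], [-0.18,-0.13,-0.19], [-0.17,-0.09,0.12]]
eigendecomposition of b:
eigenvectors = [[-0.07, 0.53, 0.27],[0.96, -0.83, -0.67],[0.26, 0.17, 0.70]]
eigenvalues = [-0.17, 0.03, 0.14]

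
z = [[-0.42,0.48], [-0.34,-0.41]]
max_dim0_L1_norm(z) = 0.89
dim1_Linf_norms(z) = [0.48, 0.41]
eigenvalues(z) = [(-0.42+0.4j), (-0.42-0.4j)]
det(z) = 0.34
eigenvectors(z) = [[0.77+0.00j, (0.77-0j)], [0.01+0.64j, (0.01-0.64j)]]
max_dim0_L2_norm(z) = 0.63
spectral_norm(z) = 0.65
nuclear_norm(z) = 1.17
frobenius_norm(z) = 0.83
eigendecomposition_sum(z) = [[(-0.21+0.2j), 0.24+0.25j], [-0.17-0.17j, -0.20+0.20j]] + [[-0.21-0.20j, 0.24-0.25j], [(-0.17+0.17j), (-0.2-0.2j)]]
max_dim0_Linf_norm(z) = 0.48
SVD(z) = [[-0.94, 0.35], [0.35, 0.94]] @ diag([0.6535521523577219, 0.51319546388154]) @ [[0.42, -0.91],[-0.91, -0.42]]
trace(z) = -0.83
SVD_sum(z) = [[-0.26, 0.56], [0.1, -0.21]] + [[-0.16,-0.08],[-0.44,-0.2]]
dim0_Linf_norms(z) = [0.42, 0.48]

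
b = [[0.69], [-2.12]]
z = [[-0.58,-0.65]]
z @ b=[[0.98]]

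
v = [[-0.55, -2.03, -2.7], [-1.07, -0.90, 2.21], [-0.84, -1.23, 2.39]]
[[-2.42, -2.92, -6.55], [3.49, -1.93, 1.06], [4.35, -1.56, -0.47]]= v @ [[0.91, 2.05, -2.53], [-1.13, 0.47, 3.18], [1.56, 0.31, 0.55]]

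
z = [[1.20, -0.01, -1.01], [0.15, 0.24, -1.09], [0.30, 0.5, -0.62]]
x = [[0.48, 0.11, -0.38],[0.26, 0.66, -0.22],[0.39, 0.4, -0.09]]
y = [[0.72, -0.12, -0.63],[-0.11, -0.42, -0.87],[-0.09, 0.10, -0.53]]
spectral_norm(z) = 1.95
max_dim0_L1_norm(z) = 2.72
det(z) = 0.47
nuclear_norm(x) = 1.60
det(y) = 0.25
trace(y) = -0.23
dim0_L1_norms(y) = [0.92, 0.64, 2.03]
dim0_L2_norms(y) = [0.73, 0.45, 1.2]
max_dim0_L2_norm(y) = 1.2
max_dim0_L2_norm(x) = 0.78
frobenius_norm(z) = 2.11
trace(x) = 1.05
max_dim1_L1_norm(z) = 2.22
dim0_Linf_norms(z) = [1.2, 0.5, 1.09]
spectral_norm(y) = 1.28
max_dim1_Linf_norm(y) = 0.87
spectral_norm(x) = 1.03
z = y + x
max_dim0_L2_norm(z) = 1.61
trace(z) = 0.82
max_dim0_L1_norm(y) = 2.03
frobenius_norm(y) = 1.47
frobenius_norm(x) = 1.12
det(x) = 0.07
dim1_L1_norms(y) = [1.47, 1.4, 0.72]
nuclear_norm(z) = 3.02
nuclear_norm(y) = 2.24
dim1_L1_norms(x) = [0.97, 1.14, 0.88]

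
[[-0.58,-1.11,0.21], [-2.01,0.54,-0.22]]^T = [[-0.58, -2.01], [-1.11, 0.54], [0.21, -0.22]]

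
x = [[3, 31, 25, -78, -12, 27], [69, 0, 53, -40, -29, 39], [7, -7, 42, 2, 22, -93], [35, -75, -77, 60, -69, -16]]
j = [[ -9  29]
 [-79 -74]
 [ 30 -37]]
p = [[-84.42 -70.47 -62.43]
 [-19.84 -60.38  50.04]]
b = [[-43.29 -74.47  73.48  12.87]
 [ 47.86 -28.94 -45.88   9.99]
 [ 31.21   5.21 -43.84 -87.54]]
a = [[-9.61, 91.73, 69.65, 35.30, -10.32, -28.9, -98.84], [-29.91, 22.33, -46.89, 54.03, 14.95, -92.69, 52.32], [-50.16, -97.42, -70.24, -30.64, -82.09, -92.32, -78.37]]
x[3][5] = -16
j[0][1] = 29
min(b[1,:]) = -45.88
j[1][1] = -74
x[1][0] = 69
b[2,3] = -87.54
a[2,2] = -70.24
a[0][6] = -98.84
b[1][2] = -45.88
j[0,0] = -9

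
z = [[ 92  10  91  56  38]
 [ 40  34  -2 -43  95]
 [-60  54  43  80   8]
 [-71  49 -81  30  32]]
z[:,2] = [91, -2, 43, -81]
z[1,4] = 95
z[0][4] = 38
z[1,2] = -2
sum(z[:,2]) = 51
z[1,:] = [40, 34, -2, -43, 95]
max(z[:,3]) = 80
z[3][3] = 30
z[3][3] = 30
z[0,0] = 92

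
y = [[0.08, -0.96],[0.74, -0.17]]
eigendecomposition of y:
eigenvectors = [[(0.75+0j), 0.75-0.00j], [0.10-0.65j, 0.10+0.65j]]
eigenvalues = [(-0.04+0.83j), (-0.04-0.83j)]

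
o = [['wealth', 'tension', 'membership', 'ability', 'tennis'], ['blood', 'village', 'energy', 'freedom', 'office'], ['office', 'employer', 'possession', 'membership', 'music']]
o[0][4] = 'tennis'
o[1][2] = 'energy'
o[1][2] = 'energy'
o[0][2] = 'membership'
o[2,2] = 'possession'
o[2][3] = 'membership'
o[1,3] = 'freedom'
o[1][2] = 'energy'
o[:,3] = ['ability', 'freedom', 'membership']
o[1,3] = 'freedom'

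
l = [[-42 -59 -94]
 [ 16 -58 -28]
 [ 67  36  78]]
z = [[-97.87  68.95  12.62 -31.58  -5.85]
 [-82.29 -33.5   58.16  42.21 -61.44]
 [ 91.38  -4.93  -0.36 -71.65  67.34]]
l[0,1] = -59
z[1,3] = 42.21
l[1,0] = 16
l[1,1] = -58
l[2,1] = 36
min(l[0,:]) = -94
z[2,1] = -4.93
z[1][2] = 58.16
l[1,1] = -58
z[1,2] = 58.16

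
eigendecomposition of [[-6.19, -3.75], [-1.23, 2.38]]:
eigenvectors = [[-0.99, 0.38], [-0.13, -0.92]]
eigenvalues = [-6.7, 2.89]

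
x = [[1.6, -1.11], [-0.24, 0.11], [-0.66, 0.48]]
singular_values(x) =[2.13, 0.05]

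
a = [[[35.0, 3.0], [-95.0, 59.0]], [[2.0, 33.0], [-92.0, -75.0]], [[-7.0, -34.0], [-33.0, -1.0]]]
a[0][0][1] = 3.0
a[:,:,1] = [[3.0, 59.0], [33.0, -75.0], [-34.0, -1.0]]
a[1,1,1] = -75.0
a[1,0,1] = 33.0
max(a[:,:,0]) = 35.0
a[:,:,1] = [[3.0, 59.0], [33.0, -75.0], [-34.0, -1.0]]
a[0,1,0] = -95.0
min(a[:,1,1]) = -75.0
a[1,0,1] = 33.0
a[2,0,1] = -34.0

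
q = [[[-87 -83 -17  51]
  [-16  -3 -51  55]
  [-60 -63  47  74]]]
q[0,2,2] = 47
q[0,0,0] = -87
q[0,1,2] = -51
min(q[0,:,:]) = -87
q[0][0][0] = -87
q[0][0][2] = -17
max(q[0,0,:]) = 51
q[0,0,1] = -83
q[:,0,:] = [[-87, -83, -17, 51]]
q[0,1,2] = -51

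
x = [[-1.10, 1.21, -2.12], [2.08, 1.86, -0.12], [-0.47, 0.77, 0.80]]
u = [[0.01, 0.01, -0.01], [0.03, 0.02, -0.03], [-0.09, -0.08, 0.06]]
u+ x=[[-1.09, 1.22, -2.13], [2.11, 1.88, -0.15], [-0.56, 0.69, 0.86]]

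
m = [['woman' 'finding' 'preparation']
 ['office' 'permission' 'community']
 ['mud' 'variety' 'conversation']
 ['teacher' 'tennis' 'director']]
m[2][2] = 'conversation'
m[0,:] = ['woman', 'finding', 'preparation']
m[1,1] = 'permission'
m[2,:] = ['mud', 'variety', 'conversation']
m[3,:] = ['teacher', 'tennis', 'director']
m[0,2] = 'preparation'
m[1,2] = 'community'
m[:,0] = ['woman', 'office', 'mud', 'teacher']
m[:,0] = ['woman', 'office', 'mud', 'teacher']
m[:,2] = ['preparation', 'community', 'conversation', 'director']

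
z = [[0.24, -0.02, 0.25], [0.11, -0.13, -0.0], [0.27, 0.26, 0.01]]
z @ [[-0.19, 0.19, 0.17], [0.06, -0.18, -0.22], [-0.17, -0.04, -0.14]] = [[-0.09, 0.04, 0.01], [-0.03, 0.04, 0.05], [-0.04, 0.00, -0.01]]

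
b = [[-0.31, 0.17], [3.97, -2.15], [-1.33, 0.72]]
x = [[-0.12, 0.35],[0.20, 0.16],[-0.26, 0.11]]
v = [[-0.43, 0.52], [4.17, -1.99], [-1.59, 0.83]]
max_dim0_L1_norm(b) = 5.61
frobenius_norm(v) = 5.00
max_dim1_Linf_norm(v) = 4.17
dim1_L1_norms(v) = [0.95, 6.16, 2.42]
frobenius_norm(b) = 4.77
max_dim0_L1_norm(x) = 0.62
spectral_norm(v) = 4.99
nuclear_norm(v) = 5.28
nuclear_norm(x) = 0.74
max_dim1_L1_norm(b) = 6.12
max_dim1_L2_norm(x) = 0.37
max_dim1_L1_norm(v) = 6.16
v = x + b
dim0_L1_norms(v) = [6.19, 3.34]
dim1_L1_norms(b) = [0.48, 6.12, 2.05]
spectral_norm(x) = 0.43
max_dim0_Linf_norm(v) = 4.17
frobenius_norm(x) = 0.53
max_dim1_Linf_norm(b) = 3.97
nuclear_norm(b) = 4.78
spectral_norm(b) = 4.77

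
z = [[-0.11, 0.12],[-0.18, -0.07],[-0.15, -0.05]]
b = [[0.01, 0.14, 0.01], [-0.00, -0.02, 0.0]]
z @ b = [[-0.0, -0.02, -0.00], [-0.0, -0.02, -0.0], [-0.0, -0.02, -0.0]]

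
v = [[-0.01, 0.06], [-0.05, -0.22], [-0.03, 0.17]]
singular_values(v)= [0.29, 0.06]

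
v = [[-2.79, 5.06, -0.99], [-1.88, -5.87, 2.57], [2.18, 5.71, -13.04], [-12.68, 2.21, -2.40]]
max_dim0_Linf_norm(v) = 13.04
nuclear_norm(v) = 34.62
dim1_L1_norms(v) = [8.84, 10.32, 20.93, 17.29]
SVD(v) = [[0.25, 0.20, 0.62], [-0.32, 0.17, -0.67], [0.86, -0.33, -0.38], [0.31, 0.91, -0.15]] @ diag([15.830126630615993, 13.307355376189125, 5.487256486667323]) @ [[-0.14, 0.55, -0.82], [-0.98, 0.01, 0.17], [0.11, 0.83, 0.54]]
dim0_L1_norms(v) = [19.53, 18.85, 19.0]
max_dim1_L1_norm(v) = 20.93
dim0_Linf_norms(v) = [12.68, 5.87, 13.04]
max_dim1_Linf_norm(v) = 13.04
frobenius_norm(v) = 21.40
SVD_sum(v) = [[-0.56, 2.21, -3.29],  [0.71, -2.82, 4.19],  [-1.89, 7.5, -11.14],  [-0.69, 2.74, -4.07]] + [[-2.59, 0.03, 0.46],[-2.20, 0.03, 0.39],[4.29, -0.05, -0.76],[-11.9, 0.14, 2.11]] + [[0.36, 2.82, 1.84], [-0.39, -3.08, -2.01], [-0.22, -1.74, -1.13], [-0.09, -0.67, -0.44]]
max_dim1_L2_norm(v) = 14.4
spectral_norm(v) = 15.83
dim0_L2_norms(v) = [13.3, 9.88, 13.54]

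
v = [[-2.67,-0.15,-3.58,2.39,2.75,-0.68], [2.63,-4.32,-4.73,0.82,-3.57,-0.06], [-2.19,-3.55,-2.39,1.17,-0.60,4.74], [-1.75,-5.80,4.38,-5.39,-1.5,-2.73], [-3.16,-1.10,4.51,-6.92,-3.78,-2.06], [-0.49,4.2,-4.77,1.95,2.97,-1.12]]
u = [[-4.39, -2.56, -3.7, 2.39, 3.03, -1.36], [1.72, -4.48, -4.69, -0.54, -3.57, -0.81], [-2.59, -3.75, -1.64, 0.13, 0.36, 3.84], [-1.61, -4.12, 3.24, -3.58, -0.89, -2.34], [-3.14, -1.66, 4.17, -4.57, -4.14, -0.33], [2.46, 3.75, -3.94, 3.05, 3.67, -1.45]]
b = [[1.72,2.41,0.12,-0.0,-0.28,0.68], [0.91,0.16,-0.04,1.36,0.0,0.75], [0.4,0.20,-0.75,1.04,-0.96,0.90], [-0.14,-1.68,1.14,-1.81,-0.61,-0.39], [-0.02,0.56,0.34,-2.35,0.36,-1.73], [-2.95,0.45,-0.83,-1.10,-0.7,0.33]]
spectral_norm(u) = 12.88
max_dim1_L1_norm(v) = 21.55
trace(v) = -19.67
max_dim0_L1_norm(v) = 24.36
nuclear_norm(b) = 13.31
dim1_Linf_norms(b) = [2.41, 1.36, 1.04, 1.81, 2.35, 2.95]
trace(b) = 0.01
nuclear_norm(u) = 37.61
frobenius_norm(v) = 19.74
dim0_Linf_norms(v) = [3.16, 5.8, 4.77, 6.92, 3.78, 4.74]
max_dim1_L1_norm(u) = 18.32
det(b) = 0.82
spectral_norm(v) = 15.02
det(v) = 17216.48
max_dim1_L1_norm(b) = 6.36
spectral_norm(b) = 4.64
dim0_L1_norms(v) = [12.89, 19.12, 24.36, 18.64, 15.17, 11.39]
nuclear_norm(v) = 40.31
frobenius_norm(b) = 6.68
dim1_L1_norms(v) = [12.22, 16.13, 14.64, 21.55, 21.53, 15.5]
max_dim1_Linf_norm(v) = 6.92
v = b + u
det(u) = 11003.26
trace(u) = -19.68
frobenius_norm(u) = 18.20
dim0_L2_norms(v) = [5.67, 9.15, 10.16, 9.41, 6.78, 5.99]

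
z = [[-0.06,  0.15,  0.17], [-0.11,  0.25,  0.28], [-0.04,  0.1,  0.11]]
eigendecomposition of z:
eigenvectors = [[-0.50,-0.91,-0.27], [-0.81,0.05,-0.77], [-0.33,-0.41,0.58]]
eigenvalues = [0.3, 0.01, -0.0]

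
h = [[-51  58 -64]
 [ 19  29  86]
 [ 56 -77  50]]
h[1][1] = 29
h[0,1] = 58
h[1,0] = 19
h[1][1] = 29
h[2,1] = -77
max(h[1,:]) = 86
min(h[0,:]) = -64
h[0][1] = 58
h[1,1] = 29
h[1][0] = 19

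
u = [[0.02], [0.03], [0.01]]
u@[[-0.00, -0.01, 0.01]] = [[0.0, -0.0, 0.00], [0.00, -0.0, 0.00], [0.0, -0.00, 0.00]]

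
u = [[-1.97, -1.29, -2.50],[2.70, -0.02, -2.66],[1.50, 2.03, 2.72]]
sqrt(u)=[[(-0.16+0.79j), -0.45-0.02j, (-1.24+0.51j)], [1.78-1.20j, 1.06+0.03j, (-0.42-0.78j)], [(0.31+0.33j), 0.73-0.01j, 1.91+0.21j]]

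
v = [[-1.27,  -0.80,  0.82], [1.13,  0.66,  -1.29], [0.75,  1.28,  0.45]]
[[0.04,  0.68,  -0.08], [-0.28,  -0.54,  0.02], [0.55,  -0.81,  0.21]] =v @ [[0.10, -0.32, 0.06],[0.22, -0.42, 0.1],[0.42, -0.08, 0.09]]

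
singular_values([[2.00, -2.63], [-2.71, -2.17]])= [3.48, 3.29]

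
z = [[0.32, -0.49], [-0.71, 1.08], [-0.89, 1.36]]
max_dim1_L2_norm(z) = 1.63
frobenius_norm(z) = 2.16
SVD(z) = [[-0.27, -0.41],[0.60, -0.78],[0.75, 0.47]] @ diag([2.1574741088257143, 0.00233874895831947]) @ [[-0.55,0.84], [0.84,0.55]]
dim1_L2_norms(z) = [0.59, 1.29, 1.63]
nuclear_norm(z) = 2.16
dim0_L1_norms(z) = [1.92, 2.93]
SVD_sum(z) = [[0.32, -0.49], [-0.71, 1.08], [-0.89, 1.36]] + [[-0.00, -0.0], [-0.00, -0.00], [0.00, 0.00]]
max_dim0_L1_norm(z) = 2.93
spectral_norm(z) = 2.16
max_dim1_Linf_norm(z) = 1.36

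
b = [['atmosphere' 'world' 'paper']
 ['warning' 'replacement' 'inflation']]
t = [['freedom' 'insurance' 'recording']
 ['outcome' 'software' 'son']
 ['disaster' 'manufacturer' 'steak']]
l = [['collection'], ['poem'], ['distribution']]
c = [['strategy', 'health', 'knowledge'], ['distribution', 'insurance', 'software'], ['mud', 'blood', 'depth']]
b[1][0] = 'warning'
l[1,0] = 'poem'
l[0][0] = 'collection'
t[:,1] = ['insurance', 'software', 'manufacturer']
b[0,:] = ['atmosphere', 'world', 'paper']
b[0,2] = 'paper'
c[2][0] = 'mud'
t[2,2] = 'steak'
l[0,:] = ['collection']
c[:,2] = ['knowledge', 'software', 'depth']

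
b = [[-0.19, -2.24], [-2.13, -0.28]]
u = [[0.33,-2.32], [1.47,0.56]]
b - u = [[-0.52, 0.08], [-3.60, -0.84]]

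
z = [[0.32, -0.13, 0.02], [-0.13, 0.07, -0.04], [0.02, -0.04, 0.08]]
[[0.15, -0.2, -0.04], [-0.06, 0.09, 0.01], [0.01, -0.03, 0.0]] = z@ [[0.36, -0.28, -0.06],[-0.28, 0.84, 0.16],[-0.06, 0.16, 0.11]]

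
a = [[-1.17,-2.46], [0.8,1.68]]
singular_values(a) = [3.3, 0.0]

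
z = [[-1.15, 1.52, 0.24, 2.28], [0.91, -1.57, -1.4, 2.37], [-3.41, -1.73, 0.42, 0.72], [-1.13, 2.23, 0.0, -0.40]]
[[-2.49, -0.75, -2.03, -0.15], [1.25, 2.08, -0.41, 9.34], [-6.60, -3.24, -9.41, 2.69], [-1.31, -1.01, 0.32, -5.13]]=z @ [[1.69,0.89,2.04,0.27], [0.21,0.03,1.08,-1.89], [-0.57,-0.65,-0.49,-1.8], [-0.32,0.17,-0.53,1.52]]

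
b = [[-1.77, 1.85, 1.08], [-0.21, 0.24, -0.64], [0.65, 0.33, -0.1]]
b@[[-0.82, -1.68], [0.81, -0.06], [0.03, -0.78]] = [[2.98, 2.02], [0.35, 0.84], [-0.27, -1.03]]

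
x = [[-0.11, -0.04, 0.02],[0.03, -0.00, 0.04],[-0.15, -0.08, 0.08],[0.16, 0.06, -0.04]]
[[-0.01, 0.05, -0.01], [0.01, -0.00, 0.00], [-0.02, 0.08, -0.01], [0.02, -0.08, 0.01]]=x@[[-0.01,-0.42,0.13], [0.44,-0.06,-0.16], [0.23,0.19,0.00]]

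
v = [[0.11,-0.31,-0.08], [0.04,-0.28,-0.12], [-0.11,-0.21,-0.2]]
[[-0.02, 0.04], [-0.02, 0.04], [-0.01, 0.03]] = v @[[-0.01, 0.08], [0.06, -0.09], [0.01, -0.08]]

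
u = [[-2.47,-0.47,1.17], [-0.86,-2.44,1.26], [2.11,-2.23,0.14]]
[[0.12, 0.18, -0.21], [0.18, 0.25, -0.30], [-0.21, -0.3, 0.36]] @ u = [[-0.89,  -0.03,  0.34], [-1.29,  -0.03,  0.48], [1.54,  0.03,  -0.57]]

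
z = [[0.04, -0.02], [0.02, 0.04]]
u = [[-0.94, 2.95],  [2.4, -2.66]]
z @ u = [[-0.09, 0.17], [0.08, -0.05]]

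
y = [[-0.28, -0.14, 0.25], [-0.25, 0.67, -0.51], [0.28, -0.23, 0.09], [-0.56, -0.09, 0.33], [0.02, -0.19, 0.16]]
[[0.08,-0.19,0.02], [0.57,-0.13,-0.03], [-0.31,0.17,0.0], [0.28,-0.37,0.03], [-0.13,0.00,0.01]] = y @ [[-0.76,  0.63,  -0.07], [0.29,  0.01,  -0.12], [-0.36,  -0.04,  -0.06]]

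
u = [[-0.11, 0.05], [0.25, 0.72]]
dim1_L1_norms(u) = [0.16, 0.97]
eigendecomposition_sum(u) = [[-0.12, 0.01], [0.04, -0.0]] + [[0.01,0.04], [0.21,0.72]]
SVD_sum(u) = [[0.0, 0.01], [0.25, 0.72]] + [[-0.11, 0.04], [0.00, -0.0]]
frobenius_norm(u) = 0.77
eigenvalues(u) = [-0.12, 0.73]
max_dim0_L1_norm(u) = 0.77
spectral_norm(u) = 0.76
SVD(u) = [[0.02, 1.00], [1.00, -0.02]] @ diag([0.7622516341885409, 0.12030148036037962]) @ [[0.33,0.95], [-0.95,0.33]]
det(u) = -0.09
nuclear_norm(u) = 0.88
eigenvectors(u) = [[-0.96, -0.06], [0.28, -1.00]]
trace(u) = 0.61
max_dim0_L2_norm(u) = 0.72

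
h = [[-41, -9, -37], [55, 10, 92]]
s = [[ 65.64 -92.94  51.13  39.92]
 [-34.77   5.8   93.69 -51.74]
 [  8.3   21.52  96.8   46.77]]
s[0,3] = 39.92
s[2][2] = 96.8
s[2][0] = 8.3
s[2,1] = 21.52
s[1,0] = -34.77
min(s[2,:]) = 8.3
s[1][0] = -34.77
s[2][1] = 21.52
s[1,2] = 93.69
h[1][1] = 10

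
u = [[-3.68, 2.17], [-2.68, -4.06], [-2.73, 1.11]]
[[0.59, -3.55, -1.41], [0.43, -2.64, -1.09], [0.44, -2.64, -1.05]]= u@[[-0.16, 0.97, 0.39], [-0.0, 0.01, 0.01]]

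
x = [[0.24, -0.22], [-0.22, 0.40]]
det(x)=0.048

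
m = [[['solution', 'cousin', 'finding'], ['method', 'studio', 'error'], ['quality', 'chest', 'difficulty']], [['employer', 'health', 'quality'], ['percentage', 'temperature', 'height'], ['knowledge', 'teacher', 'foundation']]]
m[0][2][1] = 'chest'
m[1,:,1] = ['health', 'temperature', 'teacher']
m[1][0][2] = 'quality'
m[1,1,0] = 'percentage'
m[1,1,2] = 'height'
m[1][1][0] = 'percentage'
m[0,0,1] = 'cousin'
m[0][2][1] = 'chest'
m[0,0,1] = 'cousin'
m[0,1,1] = 'studio'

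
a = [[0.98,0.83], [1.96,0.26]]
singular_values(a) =[2.28, 0.6]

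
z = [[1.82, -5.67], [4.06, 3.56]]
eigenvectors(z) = [[(0.76+0j), (0.76-0j)],[(-0.12-0.64j), -0.12+0.64j]]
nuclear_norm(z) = 11.12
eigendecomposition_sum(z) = [[0.91+2.61j, -2.84+1.62j], [(2.03-1.16j), 1.78+2.11j]] + [[(0.91-2.61j), -2.84-1.62j], [2.03+1.16j, (1.78-2.11j)]]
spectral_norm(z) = 6.74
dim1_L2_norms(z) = [5.95, 5.4]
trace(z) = 5.38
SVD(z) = [[-0.79, 0.62], [0.62, 0.79]] @ diag([6.744461176544603, 4.373870532844175]) @ [[0.16,0.99], [0.99,-0.16]]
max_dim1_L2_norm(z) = 5.95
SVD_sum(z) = [[-0.84, -5.24], [0.66, 4.11]] + [[2.66, -0.43], [3.4, -0.55]]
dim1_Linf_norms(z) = [5.67, 4.06]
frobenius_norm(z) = 8.04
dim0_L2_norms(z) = [4.45, 6.69]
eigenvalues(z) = [(2.69+4.72j), (2.69-4.72j)]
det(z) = 29.50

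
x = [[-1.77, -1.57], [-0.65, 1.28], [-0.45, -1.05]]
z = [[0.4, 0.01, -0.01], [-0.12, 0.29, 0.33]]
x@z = [[-0.52, -0.47, -0.5], [-0.41, 0.36, 0.43], [-0.05, -0.31, -0.34]]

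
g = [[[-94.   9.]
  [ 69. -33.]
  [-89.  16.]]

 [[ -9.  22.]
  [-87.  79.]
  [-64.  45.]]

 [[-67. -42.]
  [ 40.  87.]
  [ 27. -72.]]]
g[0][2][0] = -89.0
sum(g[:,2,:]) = -137.0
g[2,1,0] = 40.0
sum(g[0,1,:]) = 36.0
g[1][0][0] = -9.0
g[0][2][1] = 16.0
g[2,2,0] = 27.0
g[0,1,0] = 69.0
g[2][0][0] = -67.0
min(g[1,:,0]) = -87.0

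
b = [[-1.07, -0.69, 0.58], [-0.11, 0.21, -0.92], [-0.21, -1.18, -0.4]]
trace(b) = -1.26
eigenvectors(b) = [[(0.21+0.51j), 0.21-0.51j, (0.4+0j)], [-0.46-0.01j, (-0.46+0.01j), -0.73+0.00j], [-0.69+0.00j, -0.69-0.00j, 0.56+0.00j]]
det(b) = 1.25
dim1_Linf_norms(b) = [1.07, 0.92, 1.18]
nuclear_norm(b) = 3.45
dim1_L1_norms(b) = [2.34, 1.24, 1.79]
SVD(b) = [[0.8, -0.33, -0.51], [-0.21, 0.64, -0.74], [0.57, 0.69, 0.44]] @ diag([1.6362098841153665, 1.1602584560182458, 0.6581166540677533]) @ [[-0.58, -0.77, 0.26], [0.12, -0.39, -0.91], [0.81, -0.5, 0.32]]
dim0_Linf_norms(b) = [1.07, 1.18, 0.92]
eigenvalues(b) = [(-1.12+0.14j), (-1.12-0.14j), (0.98+0j)]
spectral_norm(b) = 1.64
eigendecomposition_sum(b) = [[(-0.53+0.31j), (-0.16+0.36j), (0.17+0.25j)], [(-0.06-0.51j), -0.22-0.25j, (-0.24+0.05j)], [(-0.1-0.76j), (-0.34-0.36j), -0.37+0.08j]] + [[(-0.53-0.31j),-0.16-0.36j,(0.17-0.25j)], [-0.06+0.51j,(-0.22+0.25j),(-0.24-0.05j)], [-0.10+0.76j,(-0.34+0.36j),-0.37-0.08j]] + [[(-0.01-0j), -0.36-0.00j, 0.24-0.00j], [0.01+0.00j, (0.65+0j), (-0.43+0j)], [(-0.01-0j), -0.50-0.00j, 0.33-0.00j]]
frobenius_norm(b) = 2.11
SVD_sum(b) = [[-0.76, -1.01, 0.34],  [0.20, 0.26, -0.09],  [-0.54, -0.72, 0.24]] + [[-0.04, 0.15, 0.35],[0.09, -0.29, -0.68],[0.09, -0.32, -0.73]] + [[-0.27,  0.17,  -0.11], [-0.39,  0.24,  -0.16], [0.23,  -0.15,  0.09]]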